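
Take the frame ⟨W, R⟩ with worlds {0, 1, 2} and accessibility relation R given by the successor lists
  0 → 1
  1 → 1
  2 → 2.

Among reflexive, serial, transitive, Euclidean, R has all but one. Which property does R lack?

Reflexive: no — 0 is not related to itself.
Serial: yes — every world has a successor (e.g. 0 R 1).
Transitive: yes — every two-step R-path is closed by a direct edge.
Euclidean: yes — any two successors of a common world are R-related.
Only reflexive fails.

reflexive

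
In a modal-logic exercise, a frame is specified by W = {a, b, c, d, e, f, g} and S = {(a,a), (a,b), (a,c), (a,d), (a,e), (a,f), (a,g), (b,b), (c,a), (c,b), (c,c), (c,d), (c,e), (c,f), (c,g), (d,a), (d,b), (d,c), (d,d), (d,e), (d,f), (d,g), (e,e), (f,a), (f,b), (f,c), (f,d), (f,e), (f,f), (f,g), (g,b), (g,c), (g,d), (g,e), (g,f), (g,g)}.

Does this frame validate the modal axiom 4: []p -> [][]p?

By correspondence theory, 4 is valid on a frame iff S is transitive.
Transitive: no — g S c and c S a, but not g S a.

No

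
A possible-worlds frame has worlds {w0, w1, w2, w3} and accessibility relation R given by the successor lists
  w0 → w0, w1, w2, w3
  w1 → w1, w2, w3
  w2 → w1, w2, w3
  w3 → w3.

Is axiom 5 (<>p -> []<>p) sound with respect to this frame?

Axiom 5 corresponds to the accessibility relation being Euclidean.
Euclidean: no — w0 R w3 and w0 R w1, but not w3 R w1.

No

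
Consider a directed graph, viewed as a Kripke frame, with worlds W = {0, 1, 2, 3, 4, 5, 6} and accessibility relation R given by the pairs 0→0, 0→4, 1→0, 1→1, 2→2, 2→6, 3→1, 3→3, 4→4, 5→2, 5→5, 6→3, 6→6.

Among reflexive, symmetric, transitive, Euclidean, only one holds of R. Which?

reflexive

Reflexive: yes — every world is R-related to itself.
Symmetric: no — 0 R 4 but not 4 R 0.
Transitive: no — 1 R 0 and 0 R 4, but not 1 R 4.
Euclidean: no — 0 R 4 and 0 R 0, but not 4 R 0.
Only reflexive holds.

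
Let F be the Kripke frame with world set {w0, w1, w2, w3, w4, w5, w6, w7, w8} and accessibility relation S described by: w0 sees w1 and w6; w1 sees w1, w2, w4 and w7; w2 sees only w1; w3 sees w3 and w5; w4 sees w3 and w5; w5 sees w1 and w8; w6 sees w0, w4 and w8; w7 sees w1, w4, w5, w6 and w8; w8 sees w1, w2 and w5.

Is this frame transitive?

No

Transitive: no — w0 S w1 and w1 S w2, but not w0 S w2.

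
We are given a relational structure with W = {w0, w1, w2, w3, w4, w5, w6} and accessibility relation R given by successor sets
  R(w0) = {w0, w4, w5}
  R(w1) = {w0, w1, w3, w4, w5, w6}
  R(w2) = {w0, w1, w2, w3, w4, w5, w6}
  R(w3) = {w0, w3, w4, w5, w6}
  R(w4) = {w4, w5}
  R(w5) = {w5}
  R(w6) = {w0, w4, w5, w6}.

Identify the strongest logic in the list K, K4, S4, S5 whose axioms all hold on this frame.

S4

Transitive (axiom 4): yes — every two-step R-path is closed by a direct edge.
Reflexive (axiom T): yes — every world is R-related to itself.
Euclidean (axiom 5): no — w0 R w5 and w0 R w4, but not w5 R w4.
So F validates K, K4, S4; S5 would additionally require R to be Euclidean. The strongest is S4.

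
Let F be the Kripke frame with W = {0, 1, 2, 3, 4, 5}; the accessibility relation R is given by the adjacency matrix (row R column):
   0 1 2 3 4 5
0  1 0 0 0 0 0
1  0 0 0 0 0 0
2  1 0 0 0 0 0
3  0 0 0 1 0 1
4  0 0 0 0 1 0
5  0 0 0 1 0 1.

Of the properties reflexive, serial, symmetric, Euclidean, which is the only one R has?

Reflexive: no — 1 is not related to itself.
Serial: no — 1 has no R-successor.
Symmetric: no — 2 R 0 but not 0 R 2.
Euclidean: yes — any two successors of a common world are R-related.
Only Euclidean holds.

Euclidean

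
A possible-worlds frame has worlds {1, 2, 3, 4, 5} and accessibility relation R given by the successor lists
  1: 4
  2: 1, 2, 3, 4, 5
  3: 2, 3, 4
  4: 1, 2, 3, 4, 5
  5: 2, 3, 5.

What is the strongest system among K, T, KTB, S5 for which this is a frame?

K

Reflexive (axiom T): no — 1 is not related to itself.
Symmetric (axiom B): no — 2 R 1 but not 1 R 2.
Euclidean (axiom 5): no — 2 R 1 and 2 R 3, but not 1 R 3.
So F validates K; T would additionally require R to be reflexive. The strongest is K.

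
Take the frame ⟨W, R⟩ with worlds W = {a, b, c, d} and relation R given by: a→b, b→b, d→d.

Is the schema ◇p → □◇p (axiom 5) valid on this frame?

By correspondence theory, 5 is valid on a frame iff R is Euclidean.
Euclidean: yes — any two successors of a common world are R-related.

Yes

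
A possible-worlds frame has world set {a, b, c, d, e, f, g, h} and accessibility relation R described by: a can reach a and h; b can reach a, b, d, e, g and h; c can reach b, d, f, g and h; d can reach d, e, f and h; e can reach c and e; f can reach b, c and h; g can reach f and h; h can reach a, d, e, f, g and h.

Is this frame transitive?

Transitive: no — a R h and h R d, but not a R d.

No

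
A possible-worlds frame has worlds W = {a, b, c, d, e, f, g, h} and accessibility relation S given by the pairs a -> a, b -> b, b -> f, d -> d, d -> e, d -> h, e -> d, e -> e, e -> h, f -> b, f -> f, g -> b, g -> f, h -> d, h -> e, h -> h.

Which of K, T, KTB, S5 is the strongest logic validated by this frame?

K

Reflexive (axiom T): no — c is not related to itself.
Symmetric (axiom B): no — g S b but not b S g.
Euclidean (axiom 5): yes — any two successors of a common world are S-related.
So F validates K; T would additionally require S to be reflexive. The strongest is K.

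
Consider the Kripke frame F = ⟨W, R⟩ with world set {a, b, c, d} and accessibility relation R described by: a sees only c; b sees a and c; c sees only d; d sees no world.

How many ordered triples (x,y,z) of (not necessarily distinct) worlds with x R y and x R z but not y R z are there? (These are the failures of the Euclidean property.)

Enumerating: (a,c,c), (b,a,a), (b,c,a), (b,c,c), (c,d,d).

5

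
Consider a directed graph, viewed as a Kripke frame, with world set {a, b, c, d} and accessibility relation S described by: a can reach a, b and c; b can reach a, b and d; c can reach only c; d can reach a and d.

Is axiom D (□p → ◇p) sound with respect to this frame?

By correspondence theory, D is valid on a frame iff S is serial.
Serial: yes — every world has a successor (e.g. a S a).

Yes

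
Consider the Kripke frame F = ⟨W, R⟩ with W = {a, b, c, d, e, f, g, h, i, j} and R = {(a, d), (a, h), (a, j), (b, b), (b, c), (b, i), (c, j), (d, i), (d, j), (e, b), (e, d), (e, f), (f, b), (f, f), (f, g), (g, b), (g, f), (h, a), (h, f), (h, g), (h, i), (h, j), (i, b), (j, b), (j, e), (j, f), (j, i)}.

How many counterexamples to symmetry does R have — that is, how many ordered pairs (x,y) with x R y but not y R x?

19

Enumerating: (a,d), (a,j), (b,c), (c,j), (d,i), (d,j), (e,b), (e,d), (e,f), (f,b), (g,b), (h,f), … and 7 more.
Total: 19.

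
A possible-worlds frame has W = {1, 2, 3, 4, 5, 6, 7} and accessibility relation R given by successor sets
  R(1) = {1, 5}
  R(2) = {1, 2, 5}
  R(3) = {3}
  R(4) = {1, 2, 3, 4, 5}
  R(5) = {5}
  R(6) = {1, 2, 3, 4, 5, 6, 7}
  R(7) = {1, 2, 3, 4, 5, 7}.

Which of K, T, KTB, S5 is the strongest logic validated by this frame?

Reflexive (axiom T): yes — every world is R-related to itself.
Symmetric (axiom B): no — 1 R 5 but not 5 R 1.
Euclidean (axiom 5): no — 2 R 5 and 2 R 1, but not 5 R 1.
So F validates K, T; KTB would additionally require R to be symmetric. The strongest is T.

T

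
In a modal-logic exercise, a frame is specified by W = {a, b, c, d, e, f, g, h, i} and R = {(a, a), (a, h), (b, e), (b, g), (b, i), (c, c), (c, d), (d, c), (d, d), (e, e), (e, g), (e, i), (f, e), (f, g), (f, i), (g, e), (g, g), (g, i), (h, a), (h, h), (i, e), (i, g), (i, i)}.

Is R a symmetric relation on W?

Symmetric: no — b R e but not e R b.

No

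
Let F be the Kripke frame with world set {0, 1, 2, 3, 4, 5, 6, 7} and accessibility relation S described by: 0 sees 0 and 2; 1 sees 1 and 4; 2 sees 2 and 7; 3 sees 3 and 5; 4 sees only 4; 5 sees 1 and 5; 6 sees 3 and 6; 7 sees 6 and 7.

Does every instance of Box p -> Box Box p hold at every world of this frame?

The schema 4 characterises exactly the transitive frames.
Transitive: no — 0 S 2 and 2 S 7, but not 0 S 7.

No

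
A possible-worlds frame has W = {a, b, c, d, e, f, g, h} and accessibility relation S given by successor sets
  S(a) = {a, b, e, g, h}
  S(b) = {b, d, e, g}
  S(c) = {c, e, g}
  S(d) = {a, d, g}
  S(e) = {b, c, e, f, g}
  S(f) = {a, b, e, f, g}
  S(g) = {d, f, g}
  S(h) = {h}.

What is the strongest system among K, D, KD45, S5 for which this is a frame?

Serial (axiom D): yes — every world has a successor (e.g. a S a).
Euclidean (axiom 5): no — a S b and a S h, but not b S h.
Transitive (axiom 4): no — a S b and b S d, but not a S d.
Reflexive (axiom T): yes — every world is S-related to itself.
So F validates K, D; KD45 would additionally require S to be Euclidean and transitive. The strongest is D.

D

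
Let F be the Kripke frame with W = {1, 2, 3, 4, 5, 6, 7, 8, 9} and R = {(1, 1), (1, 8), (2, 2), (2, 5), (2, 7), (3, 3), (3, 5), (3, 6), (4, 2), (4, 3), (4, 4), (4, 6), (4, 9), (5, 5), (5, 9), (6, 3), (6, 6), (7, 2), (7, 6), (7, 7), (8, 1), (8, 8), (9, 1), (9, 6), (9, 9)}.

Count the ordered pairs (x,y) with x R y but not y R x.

10

Enumerating: (2,5), (3,5), (4,2), (4,3), (4,6), (4,9), (5,9), (7,6), (9,1), (9,6).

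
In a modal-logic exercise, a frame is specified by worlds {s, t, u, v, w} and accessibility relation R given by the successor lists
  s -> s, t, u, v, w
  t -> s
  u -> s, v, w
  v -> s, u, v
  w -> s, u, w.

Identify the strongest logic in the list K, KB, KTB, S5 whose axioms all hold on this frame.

Symmetric (axiom B): yes — every pair in R has its reverse in R.
Reflexive (axiom T): no — t is not related to itself.
Euclidean (axiom 5): no — s R t and s R u, but not t R u.
So F validates K, KB; KTB would additionally require R to be reflexive. The strongest is KB.

KB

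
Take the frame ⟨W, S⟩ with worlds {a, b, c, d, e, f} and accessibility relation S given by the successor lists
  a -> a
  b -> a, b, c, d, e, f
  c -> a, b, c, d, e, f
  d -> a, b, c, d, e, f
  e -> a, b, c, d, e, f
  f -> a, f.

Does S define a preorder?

Yes

Reflexive: yes — every world is S-related to itself.
Transitive: yes — every two-step S-path is closed by a direct edge.
So S is a preorder.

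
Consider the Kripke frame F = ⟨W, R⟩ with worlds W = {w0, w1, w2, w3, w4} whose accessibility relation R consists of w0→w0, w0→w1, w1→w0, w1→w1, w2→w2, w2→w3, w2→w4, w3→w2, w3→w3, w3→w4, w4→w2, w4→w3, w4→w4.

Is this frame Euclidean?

Yes

Euclidean: yes — any two successors of a common world are R-related.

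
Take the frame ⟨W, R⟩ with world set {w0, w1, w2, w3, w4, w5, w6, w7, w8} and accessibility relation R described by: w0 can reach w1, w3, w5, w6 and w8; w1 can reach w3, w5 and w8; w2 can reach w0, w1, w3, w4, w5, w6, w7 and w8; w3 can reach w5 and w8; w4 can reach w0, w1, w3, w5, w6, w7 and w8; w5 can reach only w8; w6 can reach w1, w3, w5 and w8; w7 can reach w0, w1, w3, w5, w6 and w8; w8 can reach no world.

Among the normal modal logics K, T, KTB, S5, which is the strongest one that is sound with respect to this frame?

K

Reflexive (axiom T): no — w0 is not related to itself.
Symmetric (axiom B): no — w0 R w1 but not w1 R w0.
Euclidean (axiom 5): no — w0 R w1 and w0 R w6, but not w1 R w6.
So F validates K; T would additionally require R to be reflexive. The strongest is K.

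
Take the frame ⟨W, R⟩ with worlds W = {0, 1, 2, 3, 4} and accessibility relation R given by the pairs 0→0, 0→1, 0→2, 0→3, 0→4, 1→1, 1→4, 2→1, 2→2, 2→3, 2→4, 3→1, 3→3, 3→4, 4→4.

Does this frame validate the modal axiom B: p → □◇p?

By correspondence theory, B is valid on a frame iff R is symmetric.
Symmetric: no — 0 R 1 but not 1 R 0.

No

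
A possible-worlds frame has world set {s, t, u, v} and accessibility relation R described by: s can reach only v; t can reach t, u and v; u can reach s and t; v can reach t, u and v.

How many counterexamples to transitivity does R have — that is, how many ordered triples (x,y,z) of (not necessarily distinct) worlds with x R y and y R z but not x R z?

7

Enumerating: (s,v,t), (s,v,u), (t,u,s), (u,s,v), (u,t,u), (u,t,v), (v,u,s).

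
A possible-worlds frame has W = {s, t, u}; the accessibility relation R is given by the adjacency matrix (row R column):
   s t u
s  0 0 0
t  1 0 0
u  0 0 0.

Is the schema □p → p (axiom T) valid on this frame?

The schema T characterises exactly the reflexive frames.
Reflexive: no — s is not related to itself.

No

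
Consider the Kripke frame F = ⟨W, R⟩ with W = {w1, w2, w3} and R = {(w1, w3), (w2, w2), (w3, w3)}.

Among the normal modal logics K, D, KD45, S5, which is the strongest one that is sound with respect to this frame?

KD45

Serial (axiom D): yes — every world has a successor (e.g. w1 R w3).
Euclidean (axiom 5): yes — any two successors of a common world are R-related.
Transitive (axiom 4): yes — every two-step R-path is closed by a direct edge.
Reflexive (axiom T): no — w1 is not related to itself.
So F validates K, D, KD45; S5 would additionally require R to be reflexive. The strongest is KD45.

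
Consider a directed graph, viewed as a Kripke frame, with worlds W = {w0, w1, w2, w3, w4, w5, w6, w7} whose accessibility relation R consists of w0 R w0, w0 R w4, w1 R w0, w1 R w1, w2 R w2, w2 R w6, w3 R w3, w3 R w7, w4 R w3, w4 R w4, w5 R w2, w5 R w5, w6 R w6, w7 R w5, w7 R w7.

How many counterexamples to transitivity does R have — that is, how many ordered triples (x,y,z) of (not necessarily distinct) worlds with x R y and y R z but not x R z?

6

Enumerating: (w0,w4,w3), (w1,w0,w4), (w3,w7,w5), (w4,w3,w7), (w5,w2,w6), (w7,w5,w2).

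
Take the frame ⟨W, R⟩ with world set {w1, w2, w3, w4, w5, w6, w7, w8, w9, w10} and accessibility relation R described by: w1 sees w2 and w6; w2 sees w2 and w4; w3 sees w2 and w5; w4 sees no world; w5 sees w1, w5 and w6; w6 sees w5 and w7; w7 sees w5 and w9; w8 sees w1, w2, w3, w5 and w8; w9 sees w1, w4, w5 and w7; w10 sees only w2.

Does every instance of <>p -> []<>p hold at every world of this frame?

No

Axiom 5 corresponds to the accessibility relation being Euclidean.
Euclidean: no — w1 R w2 and w1 R w6, but not w2 R w6.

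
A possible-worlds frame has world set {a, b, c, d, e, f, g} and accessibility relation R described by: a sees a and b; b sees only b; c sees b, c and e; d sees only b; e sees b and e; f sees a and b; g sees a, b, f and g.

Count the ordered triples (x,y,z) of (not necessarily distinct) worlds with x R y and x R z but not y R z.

Enumerating: (a,b,a), (c,b,c), (c,b,e), (c,e,c), (e,b,e), (f,b,a), (g,a,f), (g,a,g), (g,b,a), (g,b,f), (g,b,g), (g,f,f), (g,f,g).

13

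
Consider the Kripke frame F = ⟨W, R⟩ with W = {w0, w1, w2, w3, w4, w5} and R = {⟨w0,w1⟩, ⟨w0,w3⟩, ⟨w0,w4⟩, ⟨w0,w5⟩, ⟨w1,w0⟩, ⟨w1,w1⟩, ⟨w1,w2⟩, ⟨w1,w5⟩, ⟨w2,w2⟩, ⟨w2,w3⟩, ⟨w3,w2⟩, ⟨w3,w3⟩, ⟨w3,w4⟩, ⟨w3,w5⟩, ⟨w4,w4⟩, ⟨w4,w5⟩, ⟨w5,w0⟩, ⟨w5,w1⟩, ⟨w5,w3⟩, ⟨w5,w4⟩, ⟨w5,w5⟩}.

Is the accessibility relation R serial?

Yes

Serial: yes — every world has a successor (e.g. w0 R w1).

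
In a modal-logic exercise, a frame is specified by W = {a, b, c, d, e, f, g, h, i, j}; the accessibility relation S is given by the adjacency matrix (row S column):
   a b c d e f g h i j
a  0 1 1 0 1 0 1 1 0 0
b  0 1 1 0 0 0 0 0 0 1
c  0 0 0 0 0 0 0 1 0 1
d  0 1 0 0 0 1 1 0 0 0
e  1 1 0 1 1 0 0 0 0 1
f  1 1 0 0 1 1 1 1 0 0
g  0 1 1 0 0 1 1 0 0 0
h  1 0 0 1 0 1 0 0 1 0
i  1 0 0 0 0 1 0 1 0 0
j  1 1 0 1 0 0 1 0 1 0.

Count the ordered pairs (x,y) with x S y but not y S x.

Enumerating: (a,b), (a,c), (a,g), (b,c), (c,h), (c,j), (d,b), (d,f), (d,g), (e,b), (e,d), (e,j), … and 12 more.
Total: 24.

24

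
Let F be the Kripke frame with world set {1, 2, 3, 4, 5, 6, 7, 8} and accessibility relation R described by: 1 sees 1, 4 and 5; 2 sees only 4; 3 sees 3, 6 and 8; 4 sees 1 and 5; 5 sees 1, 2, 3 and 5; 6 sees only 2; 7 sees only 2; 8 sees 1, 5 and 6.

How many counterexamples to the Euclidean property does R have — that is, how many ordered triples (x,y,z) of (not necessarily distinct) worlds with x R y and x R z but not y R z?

24

Enumerating: (1,4,4), (1,5,4), (2,4,4), (3,6,3), (3,6,6), (3,6,8), (3,8,3), (3,8,8), (5,1,2), (5,1,3), (5,2,1), (5,2,2), … and 12 more.
Total: 24.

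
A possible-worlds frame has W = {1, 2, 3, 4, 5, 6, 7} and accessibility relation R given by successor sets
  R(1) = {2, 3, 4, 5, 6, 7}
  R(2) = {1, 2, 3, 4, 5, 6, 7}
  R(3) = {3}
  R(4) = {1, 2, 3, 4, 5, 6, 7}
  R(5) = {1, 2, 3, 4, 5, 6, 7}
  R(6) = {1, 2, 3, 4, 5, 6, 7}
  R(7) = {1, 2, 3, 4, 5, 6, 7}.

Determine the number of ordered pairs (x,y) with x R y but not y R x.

Enumerating: (1,3), (2,3), (4,3), (5,3), (6,3), (7,3).

6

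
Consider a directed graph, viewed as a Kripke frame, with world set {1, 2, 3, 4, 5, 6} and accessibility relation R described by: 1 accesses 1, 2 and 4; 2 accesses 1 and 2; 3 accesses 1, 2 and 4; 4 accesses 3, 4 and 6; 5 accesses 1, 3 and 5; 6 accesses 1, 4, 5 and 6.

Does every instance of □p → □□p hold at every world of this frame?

No

By correspondence theory, 4 is valid on a frame iff R is transitive.
Transitive: no — 1 R 4 and 4 R 3, but not 1 R 3.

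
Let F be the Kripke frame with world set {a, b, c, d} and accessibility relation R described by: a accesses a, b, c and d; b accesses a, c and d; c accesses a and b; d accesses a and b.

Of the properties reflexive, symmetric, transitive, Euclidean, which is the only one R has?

Reflexive: no — b is not related to itself.
Symmetric: yes — every pair in R has its reverse in R.
Transitive: no — c R a and a R d, but not c R d.
Euclidean: no — a R c and a R d, but not c R d.
Only symmetric holds.

symmetric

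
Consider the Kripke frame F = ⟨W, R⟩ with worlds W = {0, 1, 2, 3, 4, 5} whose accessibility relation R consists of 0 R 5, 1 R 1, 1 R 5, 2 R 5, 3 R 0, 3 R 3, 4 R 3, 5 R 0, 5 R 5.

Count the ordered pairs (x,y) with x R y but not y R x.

4

Enumerating: (1,5), (2,5), (3,0), (4,3).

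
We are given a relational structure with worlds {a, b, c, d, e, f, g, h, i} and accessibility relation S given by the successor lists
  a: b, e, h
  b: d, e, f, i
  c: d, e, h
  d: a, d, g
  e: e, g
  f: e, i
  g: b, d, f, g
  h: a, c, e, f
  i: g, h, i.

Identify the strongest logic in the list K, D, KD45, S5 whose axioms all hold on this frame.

Serial (axiom D): yes — every world has a successor (e.g. a S b).
Euclidean (axiom 5): no — a S b and a S h, but not b S h.
Transitive (axiom 4): no — a S b and b S d, but not a S d.
Reflexive (axiom T): no — a is not related to itself.
So F validates K, D; KD45 would additionally require S to be Euclidean and transitive. The strongest is D.

D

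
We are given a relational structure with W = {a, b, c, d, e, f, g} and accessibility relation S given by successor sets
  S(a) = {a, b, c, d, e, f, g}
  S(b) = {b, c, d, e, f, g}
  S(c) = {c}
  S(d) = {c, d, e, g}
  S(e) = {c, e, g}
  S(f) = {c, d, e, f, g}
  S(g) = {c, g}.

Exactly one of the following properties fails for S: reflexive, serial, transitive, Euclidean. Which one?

Euclidean

Reflexive: yes — every world is S-related to itself.
Serial: yes — every world has a successor (e.g. a S a).
Transitive: yes — every two-step S-path is closed by a direct edge.
Euclidean: no — a S c and a S b, but not c S b.
Only Euclidean fails.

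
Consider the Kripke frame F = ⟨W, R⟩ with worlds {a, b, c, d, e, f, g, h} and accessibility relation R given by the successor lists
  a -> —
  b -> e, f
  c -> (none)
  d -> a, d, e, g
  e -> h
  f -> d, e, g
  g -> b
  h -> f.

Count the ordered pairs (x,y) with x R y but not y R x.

11

Enumerating: (b,e), (b,f), (d,a), (d,e), (d,g), (e,h), (f,d), (f,e), (f,g), (g,b), (h,f).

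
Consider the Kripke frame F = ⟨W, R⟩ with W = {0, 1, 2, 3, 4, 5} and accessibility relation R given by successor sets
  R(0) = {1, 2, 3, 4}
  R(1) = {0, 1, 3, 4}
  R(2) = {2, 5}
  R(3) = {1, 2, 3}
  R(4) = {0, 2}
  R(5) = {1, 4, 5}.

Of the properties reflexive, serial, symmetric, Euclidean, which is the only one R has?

Reflexive: no — 0 is not related to itself.
Serial: yes — every world has a successor (e.g. 0 R 1).
Symmetric: no — 0 R 2 but not 2 R 0.
Euclidean: no — 0 R 1 and 0 R 2, but not 1 R 2.
Only serial holds.

serial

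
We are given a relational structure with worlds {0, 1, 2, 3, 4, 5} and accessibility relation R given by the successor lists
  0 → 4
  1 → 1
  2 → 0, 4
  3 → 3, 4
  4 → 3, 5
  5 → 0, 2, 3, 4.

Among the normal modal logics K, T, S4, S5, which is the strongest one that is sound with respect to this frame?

K

Reflexive (axiom T): no — 0 is not related to itself.
Transitive (axiom 4): no — 0 R 4 and 4 R 3, but not 0 R 3.
Euclidean (axiom 5): no — 2 R 4 and 2 R 0, but not 4 R 0.
So F validates K; T would additionally require R to be reflexive. The strongest is K.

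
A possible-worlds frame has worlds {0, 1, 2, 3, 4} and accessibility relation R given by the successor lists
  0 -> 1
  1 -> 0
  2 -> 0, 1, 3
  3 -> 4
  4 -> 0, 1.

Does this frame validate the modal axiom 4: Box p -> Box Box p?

Axiom 4 corresponds to the accessibility relation being transitive.
Transitive: no — 2 R 3 and 3 R 4, but not 2 R 4.

No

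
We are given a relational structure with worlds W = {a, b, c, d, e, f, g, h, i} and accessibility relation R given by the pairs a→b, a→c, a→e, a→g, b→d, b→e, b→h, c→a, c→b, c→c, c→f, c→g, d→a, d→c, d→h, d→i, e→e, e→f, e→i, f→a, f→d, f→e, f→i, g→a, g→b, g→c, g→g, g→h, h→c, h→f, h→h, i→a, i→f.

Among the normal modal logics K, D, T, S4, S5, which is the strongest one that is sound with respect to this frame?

Serial (axiom D): yes — every world has a successor (e.g. a R b).
Reflexive (axiom T): no — a is not related to itself.
Transitive (axiom 4): no — a R b and b R d, but not a R d.
Euclidean (axiom 5): no — a R b and a R c, but not b R c.
So F validates K, D; T would additionally require R to be reflexive. The strongest is D.

D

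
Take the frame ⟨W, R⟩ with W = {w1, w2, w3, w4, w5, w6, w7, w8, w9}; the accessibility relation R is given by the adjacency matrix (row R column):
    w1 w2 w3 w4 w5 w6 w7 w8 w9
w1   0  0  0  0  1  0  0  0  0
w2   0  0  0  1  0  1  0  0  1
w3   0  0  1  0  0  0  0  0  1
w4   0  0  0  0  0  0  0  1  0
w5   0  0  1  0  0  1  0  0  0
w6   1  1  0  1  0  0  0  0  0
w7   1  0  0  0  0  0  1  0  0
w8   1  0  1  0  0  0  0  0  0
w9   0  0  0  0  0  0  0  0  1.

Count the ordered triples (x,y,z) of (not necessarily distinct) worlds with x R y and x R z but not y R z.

Enumerating: (w1,w5,w5), (w2,w4,w4), (w2,w4,w6), (w2,w4,w9), (w2,w6,w6), (w2,w6,w9), (w2,w9,w4), (w2,w9,w6), (w3,w9,w3), (w4,w8,w8), (w5,w3,w6), (w5,w6,w3), … and 14 more.
Total: 26.

26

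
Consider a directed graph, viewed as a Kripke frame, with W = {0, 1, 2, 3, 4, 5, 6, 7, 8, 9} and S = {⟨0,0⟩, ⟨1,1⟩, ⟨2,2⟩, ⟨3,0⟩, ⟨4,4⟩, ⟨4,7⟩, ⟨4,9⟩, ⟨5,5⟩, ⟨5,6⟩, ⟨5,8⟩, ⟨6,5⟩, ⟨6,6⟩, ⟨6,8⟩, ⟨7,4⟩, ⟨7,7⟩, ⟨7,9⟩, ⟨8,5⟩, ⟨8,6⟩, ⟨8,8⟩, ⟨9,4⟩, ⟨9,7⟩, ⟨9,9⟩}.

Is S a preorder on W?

Reflexive: no — 3 is not related to itself.
Transitive: yes — every two-step S-path is closed by a direct edge.
So S is not a preorder.

No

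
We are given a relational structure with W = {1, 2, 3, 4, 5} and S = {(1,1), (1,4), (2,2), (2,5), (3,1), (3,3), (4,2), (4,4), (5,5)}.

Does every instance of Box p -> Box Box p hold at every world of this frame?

Axiom 4 corresponds to the accessibility relation being transitive.
Transitive: no — 1 S 4 and 4 S 2, but not 1 S 2.

No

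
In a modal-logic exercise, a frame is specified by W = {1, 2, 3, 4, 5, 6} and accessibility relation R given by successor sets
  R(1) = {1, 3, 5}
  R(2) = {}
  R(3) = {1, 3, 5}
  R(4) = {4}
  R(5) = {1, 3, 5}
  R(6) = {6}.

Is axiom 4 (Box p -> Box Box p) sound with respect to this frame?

Axiom 4 corresponds to the accessibility relation being transitive.
Transitive: yes — every two-step R-path is closed by a direct edge.

Yes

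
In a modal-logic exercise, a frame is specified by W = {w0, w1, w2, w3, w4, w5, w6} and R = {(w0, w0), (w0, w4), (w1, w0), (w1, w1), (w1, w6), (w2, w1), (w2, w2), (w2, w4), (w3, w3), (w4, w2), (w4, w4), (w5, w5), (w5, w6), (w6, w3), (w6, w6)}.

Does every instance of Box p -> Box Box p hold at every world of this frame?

No

The schema 4 characterises exactly the transitive frames.
Transitive: no — w0 R w4 and w4 R w2, but not w0 R w2.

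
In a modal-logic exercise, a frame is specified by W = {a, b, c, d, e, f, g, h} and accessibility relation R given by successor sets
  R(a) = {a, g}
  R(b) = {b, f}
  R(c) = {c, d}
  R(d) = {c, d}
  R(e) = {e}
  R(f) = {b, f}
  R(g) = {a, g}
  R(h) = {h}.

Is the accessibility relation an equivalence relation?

Yes

Reflexive: yes — every world is R-related to itself.
Symmetric: yes — every pair in R has its reverse in R.
Transitive: yes — every two-step R-path is closed by a direct edge.
So R is an equivalence relation.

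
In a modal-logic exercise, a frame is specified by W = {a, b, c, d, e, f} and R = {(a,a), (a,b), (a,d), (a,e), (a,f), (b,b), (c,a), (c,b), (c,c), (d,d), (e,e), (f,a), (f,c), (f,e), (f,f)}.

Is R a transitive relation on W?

Transitive: no — a R f and f R c, but not a R c.

No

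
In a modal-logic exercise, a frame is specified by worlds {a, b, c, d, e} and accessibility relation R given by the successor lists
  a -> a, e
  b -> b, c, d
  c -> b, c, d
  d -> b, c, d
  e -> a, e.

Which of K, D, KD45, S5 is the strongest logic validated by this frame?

S5

Serial (axiom D): yes — every world has a successor (e.g. a R a).
Euclidean (axiom 5): yes — any two successors of a common world are R-related.
Transitive (axiom 4): yes — every two-step R-path is closed by a direct edge.
Reflexive (axiom T): yes — every world is R-related to itself.
So F validates K, D, KD45, S5. The strongest is S5.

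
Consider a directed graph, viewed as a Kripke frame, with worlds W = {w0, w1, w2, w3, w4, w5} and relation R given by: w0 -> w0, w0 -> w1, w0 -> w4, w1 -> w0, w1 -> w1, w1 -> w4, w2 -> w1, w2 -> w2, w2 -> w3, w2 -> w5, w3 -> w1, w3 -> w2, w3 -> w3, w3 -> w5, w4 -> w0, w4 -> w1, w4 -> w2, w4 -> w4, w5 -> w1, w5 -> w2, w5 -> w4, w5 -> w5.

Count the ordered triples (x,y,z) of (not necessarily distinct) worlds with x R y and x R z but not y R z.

16

Enumerating: (w2,w1,w2), (w2,w1,w3), (w2,w1,w5), (w2,w5,w3), (w3,w1,w2), (w3,w1,w3), (w3,w1,w5), (w3,w5,w3), (w4,w0,w2), (w4,w1,w2), (w4,w2,w0), (w4,w2,w4), (w5,w1,w2), (w5,w1,w5), (w5,w2,w4), (w5,w4,w5).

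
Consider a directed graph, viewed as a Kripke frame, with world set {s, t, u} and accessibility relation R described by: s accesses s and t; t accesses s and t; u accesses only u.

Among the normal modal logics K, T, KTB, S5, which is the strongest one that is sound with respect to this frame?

Reflexive (axiom T): yes — every world is R-related to itself.
Symmetric (axiom B): yes — every pair in R has its reverse in R.
Euclidean (axiom 5): yes — any two successors of a common world are R-related.
So F validates K, T, KTB, S5. The strongest is S5.

S5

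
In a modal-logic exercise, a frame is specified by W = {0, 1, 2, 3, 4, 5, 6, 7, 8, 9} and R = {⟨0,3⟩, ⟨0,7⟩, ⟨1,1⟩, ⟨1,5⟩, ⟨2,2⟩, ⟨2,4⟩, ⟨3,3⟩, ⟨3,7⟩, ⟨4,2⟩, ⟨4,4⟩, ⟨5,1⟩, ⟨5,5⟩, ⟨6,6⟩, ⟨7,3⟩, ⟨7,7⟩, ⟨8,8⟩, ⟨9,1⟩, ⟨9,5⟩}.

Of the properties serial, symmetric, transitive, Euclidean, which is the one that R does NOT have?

Serial: yes — every world has a successor (e.g. 0 R 3).
Symmetric: no — 0 R 3 but not 3 R 0.
Transitive: yes — every two-step R-path is closed by a direct edge.
Euclidean: yes — any two successors of a common world are R-related.
Only symmetric fails.

symmetric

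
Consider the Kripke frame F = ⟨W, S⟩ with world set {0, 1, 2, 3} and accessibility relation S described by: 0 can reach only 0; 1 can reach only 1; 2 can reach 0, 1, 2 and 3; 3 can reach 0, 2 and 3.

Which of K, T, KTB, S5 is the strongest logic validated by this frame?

T

Reflexive (axiom T): yes — every world is S-related to itself.
Symmetric (axiom B): no — 2 S 0 but not 0 S 2.
Euclidean (axiom 5): no — 2 S 0 and 2 S 1, but not 0 S 1.
So F validates K, T; KTB would additionally require S to be symmetric. The strongest is T.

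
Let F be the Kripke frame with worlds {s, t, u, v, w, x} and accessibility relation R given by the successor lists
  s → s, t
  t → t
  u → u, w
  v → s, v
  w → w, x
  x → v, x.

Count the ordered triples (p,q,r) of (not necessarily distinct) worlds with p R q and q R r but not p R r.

4

Enumerating: (u,w,x), (v,s,t), (w,x,v), (x,v,s).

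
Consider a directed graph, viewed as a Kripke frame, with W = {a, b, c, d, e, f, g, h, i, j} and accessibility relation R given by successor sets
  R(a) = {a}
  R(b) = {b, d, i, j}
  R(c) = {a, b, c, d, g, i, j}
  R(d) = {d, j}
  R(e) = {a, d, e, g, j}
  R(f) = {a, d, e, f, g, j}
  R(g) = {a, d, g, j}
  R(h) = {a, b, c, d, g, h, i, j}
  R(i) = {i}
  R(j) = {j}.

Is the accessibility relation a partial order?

Yes

Reflexive: yes — every world is R-related to itself.
Transitive: yes — every two-step R-path is closed by a direct edge.
Antisymmetric: yes — no distinct pair is related both ways.
So R is a partial order.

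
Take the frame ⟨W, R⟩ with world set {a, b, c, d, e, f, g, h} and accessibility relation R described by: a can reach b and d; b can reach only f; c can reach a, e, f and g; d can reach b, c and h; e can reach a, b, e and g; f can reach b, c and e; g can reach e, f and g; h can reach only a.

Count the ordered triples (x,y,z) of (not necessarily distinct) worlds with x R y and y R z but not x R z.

Enumerating: (a,b,f), (a,d,c), (a,d,h), (b,f,b), (b,f,c), (b,f,e), (c,a,b), (c,a,d), (c,e,b), (c,f,b), (c,f,c), (d,b,f), … and 20 more.
Total: 32.

32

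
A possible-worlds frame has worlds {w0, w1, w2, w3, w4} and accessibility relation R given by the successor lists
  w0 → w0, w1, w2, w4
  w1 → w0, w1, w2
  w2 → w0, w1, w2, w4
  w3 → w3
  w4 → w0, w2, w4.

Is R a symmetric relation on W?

Symmetric: yes — every pair in R has its reverse in R.

Yes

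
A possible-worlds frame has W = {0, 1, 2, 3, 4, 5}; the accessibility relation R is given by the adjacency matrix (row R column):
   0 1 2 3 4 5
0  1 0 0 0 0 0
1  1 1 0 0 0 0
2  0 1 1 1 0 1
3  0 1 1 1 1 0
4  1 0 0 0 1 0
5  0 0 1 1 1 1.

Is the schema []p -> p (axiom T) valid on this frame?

The schema T characterises exactly the reflexive frames.
Reflexive: yes — every world is R-related to itself.

Yes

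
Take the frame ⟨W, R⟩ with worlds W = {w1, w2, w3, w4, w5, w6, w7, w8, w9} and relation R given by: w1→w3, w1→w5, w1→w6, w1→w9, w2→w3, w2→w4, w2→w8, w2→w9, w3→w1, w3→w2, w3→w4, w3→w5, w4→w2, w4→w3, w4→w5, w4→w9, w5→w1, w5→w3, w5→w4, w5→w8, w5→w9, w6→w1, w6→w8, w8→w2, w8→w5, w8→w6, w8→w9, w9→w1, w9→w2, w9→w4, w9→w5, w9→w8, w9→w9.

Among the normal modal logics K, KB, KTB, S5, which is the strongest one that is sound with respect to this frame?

Symmetric (axiom B): yes — every pair in R has its reverse in R.
Reflexive (axiom T): no — w1 is not related to itself.
Euclidean (axiom 5): no — w1 R w3 and w1 R w6, but not w3 R w6.
So F validates K, KB; KTB would additionally require R to be reflexive. The strongest is KB.

KB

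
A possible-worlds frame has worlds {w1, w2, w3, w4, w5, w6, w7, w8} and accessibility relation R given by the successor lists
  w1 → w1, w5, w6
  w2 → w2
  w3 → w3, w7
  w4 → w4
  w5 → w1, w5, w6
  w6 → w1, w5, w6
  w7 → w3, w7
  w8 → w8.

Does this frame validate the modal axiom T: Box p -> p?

Axiom T corresponds to the accessibility relation being reflexive.
Reflexive: yes — every world is R-related to itself.

Yes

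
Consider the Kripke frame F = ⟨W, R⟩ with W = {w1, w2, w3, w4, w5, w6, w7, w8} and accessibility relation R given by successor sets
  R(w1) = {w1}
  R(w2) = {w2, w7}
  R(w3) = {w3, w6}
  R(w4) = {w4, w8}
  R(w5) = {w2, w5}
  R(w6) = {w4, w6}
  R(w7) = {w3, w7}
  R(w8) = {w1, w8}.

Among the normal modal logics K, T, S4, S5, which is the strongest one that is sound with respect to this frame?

T

Reflexive (axiom T): yes — every world is R-related to itself.
Transitive (axiom 4): no — w2 R w7 and w7 R w3, but not w2 R w3.
Euclidean (axiom 5): no — w2 R w7 and w2 R w2, but not w7 R w2.
So F validates K, T; S4 would additionally require R to be transitive. The strongest is T.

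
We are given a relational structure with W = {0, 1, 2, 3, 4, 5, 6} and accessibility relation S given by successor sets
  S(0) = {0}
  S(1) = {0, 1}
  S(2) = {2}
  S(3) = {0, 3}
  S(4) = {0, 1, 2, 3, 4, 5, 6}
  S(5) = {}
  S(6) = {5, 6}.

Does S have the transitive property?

Transitive: yes — every two-step S-path is closed by a direct edge.

Yes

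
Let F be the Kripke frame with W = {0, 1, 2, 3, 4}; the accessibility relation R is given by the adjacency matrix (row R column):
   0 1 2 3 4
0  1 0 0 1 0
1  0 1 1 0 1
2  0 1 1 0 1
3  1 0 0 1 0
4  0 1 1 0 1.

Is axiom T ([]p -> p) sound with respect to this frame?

Axiom T corresponds to the accessibility relation being reflexive.
Reflexive: yes — every world is R-related to itself.

Yes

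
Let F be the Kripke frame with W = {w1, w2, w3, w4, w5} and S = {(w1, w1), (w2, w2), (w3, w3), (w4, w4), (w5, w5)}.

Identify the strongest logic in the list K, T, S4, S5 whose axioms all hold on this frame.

Reflexive (axiom T): yes — every world is S-related to itself.
Transitive (axiom 4): yes — every two-step S-path is closed by a direct edge.
Euclidean (axiom 5): yes — any two successors of a common world are S-related.
So F validates K, T, S4, S5. The strongest is S5.

S5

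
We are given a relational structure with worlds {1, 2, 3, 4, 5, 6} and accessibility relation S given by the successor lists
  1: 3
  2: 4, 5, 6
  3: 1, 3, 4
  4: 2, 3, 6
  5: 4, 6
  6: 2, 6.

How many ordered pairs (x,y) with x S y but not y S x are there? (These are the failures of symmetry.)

Enumerating: (2,5), (4,6), (5,4), (5,6).

4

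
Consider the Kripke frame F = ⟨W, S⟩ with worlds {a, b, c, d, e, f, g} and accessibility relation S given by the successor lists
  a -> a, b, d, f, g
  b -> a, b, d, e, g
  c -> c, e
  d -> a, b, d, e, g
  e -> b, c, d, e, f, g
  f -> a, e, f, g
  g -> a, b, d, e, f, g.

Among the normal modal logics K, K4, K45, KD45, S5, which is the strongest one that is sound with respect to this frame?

K

Transitive (axiom 4): no — a S b and b S e, but not a S e.
Euclidean (axiom 5): no — a S b and a S f, but not b S f.
Serial (axiom D): yes — every world has a successor (e.g. a S a).
Reflexive (axiom T): yes — every world is S-related to itself.
So F validates K; K4 would additionally require S to be transitive. The strongest is K.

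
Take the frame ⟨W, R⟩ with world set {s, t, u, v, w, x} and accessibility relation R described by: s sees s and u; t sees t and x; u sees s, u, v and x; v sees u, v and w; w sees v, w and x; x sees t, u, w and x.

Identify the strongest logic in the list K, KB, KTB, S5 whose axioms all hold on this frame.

Symmetric (axiom B): yes — every pair in R has its reverse in R.
Reflexive (axiom T): yes — every world is R-related to itself.
Euclidean (axiom 5): no — u R s and u R v, but not s R v.
So F validates K, KB, KTB; S5 would additionally require R to be Euclidean. The strongest is KTB.

KTB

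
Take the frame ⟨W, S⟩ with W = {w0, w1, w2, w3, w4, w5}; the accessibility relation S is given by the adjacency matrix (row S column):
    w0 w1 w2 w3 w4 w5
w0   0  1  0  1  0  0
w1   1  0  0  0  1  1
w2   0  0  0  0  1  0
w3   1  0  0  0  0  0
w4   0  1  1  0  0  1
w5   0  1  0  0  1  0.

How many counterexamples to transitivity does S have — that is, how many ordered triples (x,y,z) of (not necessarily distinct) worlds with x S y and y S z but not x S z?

22

Enumerating: (w0,w1,w0), (w0,w1,w4), (w0,w1,w5), (w0,w3,w0), (w1,w0,w1), (w1,w0,w3), (w1,w4,w1), (w1,w4,w2), (w1,w5,w1), (w2,w4,w1), (w2,w4,w2), (w2,w4,w5), … and 10 more.
Total: 22.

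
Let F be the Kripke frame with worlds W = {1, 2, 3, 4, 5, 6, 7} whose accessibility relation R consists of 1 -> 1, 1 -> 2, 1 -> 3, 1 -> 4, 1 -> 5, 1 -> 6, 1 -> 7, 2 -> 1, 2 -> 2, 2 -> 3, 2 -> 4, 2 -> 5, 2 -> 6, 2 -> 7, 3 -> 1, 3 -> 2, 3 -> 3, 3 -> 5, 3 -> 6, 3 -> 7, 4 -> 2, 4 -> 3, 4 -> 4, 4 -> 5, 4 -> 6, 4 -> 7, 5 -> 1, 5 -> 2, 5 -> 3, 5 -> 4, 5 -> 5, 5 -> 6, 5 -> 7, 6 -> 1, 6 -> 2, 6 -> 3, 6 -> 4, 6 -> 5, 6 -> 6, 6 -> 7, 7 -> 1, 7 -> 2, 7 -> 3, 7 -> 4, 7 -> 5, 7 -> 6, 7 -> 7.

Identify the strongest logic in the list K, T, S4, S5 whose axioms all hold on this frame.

T

Reflexive (axiom T): yes — every world is R-related to itself.
Transitive (axiom 4): no — 3 R 1 and 1 R 4, but not 3 R 4.
Euclidean (axiom 5): no — 1 R 3 and 1 R 4, but not 3 R 4.
So F validates K, T; S4 would additionally require R to be transitive. The strongest is T.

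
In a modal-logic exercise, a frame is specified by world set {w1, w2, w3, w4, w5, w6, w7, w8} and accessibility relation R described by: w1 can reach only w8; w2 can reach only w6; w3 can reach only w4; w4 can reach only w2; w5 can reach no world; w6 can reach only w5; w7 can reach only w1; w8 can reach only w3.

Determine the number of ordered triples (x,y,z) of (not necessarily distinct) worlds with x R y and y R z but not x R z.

Enumerating: (w1,w8,w3), (w2,w6,w5), (w3,w4,w2), (w4,w2,w6), (w7,w1,w8), (w8,w3,w4).

6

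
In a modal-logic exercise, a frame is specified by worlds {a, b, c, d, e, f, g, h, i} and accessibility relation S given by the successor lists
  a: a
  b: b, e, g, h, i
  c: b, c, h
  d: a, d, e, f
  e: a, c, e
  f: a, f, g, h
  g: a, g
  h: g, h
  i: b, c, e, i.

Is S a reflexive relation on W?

Reflexive: yes — every world is S-related to itself.

Yes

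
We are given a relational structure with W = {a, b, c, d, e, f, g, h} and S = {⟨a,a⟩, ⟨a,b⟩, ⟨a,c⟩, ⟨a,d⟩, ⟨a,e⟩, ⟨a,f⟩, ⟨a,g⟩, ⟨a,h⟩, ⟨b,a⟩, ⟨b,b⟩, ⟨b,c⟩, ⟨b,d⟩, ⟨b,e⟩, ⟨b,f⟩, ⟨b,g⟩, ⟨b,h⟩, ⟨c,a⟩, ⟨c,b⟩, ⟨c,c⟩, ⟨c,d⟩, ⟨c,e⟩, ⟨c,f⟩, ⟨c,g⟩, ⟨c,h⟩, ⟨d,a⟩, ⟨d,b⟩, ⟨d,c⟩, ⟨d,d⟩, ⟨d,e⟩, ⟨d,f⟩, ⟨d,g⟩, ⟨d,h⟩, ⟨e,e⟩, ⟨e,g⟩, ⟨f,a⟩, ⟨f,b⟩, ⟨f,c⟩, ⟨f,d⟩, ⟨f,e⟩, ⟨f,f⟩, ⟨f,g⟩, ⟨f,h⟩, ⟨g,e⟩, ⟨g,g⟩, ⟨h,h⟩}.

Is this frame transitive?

Yes

Transitive: yes — every two-step S-path is closed by a direct edge.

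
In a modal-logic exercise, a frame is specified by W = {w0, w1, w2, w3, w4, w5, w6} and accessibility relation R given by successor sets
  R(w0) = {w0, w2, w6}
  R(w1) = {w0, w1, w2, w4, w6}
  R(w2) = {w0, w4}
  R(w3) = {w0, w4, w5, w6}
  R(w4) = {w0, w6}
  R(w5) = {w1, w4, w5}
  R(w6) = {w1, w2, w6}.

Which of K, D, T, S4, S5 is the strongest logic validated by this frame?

D

Serial (axiom D): yes — every world has a successor (e.g. w0 R w0).
Reflexive (axiom T): no — w2 is not related to itself.
Transitive (axiom 4): no — w0 R w2 and w2 R w4, but not w0 R w4.
Euclidean (axiom 5): no — w0 R w2 and w0 R w6, but not w2 R w6.
So F validates K, D; T would additionally require R to be reflexive. The strongest is D.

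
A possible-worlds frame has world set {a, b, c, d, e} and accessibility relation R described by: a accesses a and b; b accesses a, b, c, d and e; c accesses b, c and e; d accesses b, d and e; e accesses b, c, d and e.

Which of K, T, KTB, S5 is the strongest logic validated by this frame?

KTB

Reflexive (axiom T): yes — every world is R-related to itself.
Symmetric (axiom B): yes — every pair in R has its reverse in R.
Euclidean (axiom 5): no — b R a and b R c, but not a R c.
So F validates K, T, KTB; S5 would additionally require R to be Euclidean. The strongest is KTB.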